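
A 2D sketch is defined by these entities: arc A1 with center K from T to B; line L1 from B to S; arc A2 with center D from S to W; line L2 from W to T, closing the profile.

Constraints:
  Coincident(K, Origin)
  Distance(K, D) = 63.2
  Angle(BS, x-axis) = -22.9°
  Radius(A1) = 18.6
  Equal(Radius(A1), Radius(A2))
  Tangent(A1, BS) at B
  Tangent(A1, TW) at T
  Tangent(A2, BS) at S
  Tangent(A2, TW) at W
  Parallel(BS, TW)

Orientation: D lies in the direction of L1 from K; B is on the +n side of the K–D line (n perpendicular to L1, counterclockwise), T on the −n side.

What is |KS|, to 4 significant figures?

65.88

The slot axis is L1's direction at -22.9°, so u = (cos -22.9°, sin -22.9°) = (0.9212, -0.3891) and n = (−sin -22.9°, cos -22.9°) = (0.3891, 0.9212). K is at the origin and D lies 63.2 along u from K, so D = 63.2·u = (58.22, -24.59). Tangency of A1 to both parallel lines with radius 18.6 puts B and T at K ± 18.6·n: B = (7.238, 17.13), T = (-7.238, -17.13). Equal radii place S and W the same way about D: S = D + 18.6·n = (65.46, -7.459), W = D − 18.6·n = (50.98, -41.73). Then |KS| = |S − K| = 65.88.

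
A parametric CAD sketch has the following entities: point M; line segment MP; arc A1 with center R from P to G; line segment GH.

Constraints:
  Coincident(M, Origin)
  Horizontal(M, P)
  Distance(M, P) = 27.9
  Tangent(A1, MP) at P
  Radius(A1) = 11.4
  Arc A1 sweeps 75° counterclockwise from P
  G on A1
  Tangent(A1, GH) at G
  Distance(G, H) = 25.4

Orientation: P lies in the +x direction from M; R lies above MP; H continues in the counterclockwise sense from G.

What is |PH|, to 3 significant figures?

37.4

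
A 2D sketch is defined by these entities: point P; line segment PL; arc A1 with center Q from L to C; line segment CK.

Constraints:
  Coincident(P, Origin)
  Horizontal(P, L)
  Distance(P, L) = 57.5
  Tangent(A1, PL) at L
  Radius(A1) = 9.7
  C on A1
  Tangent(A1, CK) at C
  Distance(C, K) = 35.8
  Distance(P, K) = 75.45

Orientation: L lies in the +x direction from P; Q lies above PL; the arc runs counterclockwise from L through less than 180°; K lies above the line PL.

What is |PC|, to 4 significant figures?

68.00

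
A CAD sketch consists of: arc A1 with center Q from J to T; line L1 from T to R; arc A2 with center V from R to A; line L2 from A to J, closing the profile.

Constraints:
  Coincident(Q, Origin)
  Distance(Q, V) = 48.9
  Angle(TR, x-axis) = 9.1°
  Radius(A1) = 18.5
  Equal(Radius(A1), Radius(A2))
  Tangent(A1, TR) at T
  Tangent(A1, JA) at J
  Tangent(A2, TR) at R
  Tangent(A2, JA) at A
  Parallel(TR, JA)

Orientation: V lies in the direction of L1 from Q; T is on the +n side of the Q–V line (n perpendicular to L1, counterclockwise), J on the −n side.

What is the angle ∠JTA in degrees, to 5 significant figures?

52.887°

Tangency of A1 to both parallel lines with radius 18.5 puts T and J at Q ± 18.5·n: T = (-2.9259, 18.267), J = (2.9259, -18.267). Equal radii place R and A the same way about V: R = V + 18.5·n = (45.359, 26.001), A = V − 18.5·n = (51.210, -10.533). Then cos ∠JTA = TJ·TA / (|TJ||TA|), giving 52.887°.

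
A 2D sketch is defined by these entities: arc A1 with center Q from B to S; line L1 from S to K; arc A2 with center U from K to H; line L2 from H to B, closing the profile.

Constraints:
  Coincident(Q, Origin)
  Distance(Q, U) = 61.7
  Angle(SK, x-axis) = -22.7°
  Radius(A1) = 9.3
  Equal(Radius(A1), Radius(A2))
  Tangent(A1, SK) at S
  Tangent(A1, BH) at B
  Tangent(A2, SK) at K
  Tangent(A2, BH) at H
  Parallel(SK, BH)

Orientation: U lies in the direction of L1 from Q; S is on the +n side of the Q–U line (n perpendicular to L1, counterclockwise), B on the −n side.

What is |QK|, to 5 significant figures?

62.397

The slot axis is L1's direction at -22.7°, so u = (cos -22.7°, sin -22.7°) = (0.92254, -0.38591) and n = (−sin -22.7°, cos -22.7°) = (0.38591, 0.92254). Q is at the origin and U lies 61.7 along u from Q, so U = 61.7·u = (56.921, -23.810). Tangency of A1 to both parallel lines with radius 9.3 puts S and B at Q ± 9.3·n: S = (3.5889, 8.5796), B = (-3.5889, -8.5796). Equal radii place K and H the same way about U: K = U + 9.3·n = (60.510, -15.231), H = U − 9.3·n = (53.332, -32.390). Then |QK| = |K − Q| = 62.397.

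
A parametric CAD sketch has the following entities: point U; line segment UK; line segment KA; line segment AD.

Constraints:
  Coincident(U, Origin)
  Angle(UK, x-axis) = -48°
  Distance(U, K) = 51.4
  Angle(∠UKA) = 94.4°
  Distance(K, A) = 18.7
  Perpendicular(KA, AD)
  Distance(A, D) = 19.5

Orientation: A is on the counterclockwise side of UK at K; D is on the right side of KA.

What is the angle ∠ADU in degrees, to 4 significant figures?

17.75°

U is at the origin; UK runs at -48.0° with length 51.4, so K = 51.4·(cos -48.0°, sin -48.0°) = (34.39, -38.20). ∠UKA = 94.4°, so KA runs at -48.0° + (180° − 94.4°) = 37.60° from the x-axis; with |KA| = 18.7, A = K + 18.7·(cos 37.60°, sin 37.60°) = (49.21, -26.79). The perpendicularity gives AD at right angles to KA; with |AD| = 19.5 on the right of KA, D = A + 19.5·(0.6101, -0.7923) = (61.11, -42.24). Then cos ∠ADU = DA·DU / (|DA||DU|), giving 17.75°.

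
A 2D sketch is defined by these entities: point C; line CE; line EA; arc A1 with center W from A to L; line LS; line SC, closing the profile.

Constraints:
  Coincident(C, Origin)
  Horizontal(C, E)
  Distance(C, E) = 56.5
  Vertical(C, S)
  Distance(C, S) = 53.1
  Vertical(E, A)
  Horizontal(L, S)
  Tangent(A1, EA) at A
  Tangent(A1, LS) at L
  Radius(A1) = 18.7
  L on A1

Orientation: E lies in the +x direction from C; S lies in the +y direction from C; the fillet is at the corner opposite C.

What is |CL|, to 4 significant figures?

65.18

The virtual corner opposite C is at (56.50, 53.10). Since A1 is tangent to EA there, WA ⟂ EA and since A1 is tangent to LS there, WL ⟂ LS, with radius 18.7, so the center W sits 18.7 in from both sides at W = (37.80, 34.40). That places the tangent points at A = (56.50, 34.40) on EA and L = (37.80, 53.10) on LS. Then |CL| = |L − C| = 65.18.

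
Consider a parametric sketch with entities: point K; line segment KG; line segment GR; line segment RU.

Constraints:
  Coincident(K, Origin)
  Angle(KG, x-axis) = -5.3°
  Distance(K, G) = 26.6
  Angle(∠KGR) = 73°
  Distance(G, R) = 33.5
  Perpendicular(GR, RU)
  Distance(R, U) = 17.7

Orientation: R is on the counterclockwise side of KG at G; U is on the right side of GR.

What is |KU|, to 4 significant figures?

50.22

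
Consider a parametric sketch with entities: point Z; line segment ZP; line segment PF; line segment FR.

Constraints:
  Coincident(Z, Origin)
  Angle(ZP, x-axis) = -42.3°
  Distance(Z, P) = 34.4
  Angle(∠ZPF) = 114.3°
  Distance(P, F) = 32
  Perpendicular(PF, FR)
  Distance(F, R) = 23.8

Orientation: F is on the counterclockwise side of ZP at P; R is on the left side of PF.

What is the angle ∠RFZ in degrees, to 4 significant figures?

55.81°

∠ZPF = 114.3°, so PF runs at -42.3° + (180° − 114.3°) = 23.40° from the x-axis; with |PF| = 32.0, F = P + 32.0·(cos 23.40°, sin 23.40°) = (54.81, -10.44). PF ⟂ FR; with |FR| = 23.8 on the left of PF, R = F + 23.8·(-0.3971, 0.9178) = (45.36, 11.40). Then cos ∠RFZ = FR·FZ / (|FR||FZ|), giving 55.81°.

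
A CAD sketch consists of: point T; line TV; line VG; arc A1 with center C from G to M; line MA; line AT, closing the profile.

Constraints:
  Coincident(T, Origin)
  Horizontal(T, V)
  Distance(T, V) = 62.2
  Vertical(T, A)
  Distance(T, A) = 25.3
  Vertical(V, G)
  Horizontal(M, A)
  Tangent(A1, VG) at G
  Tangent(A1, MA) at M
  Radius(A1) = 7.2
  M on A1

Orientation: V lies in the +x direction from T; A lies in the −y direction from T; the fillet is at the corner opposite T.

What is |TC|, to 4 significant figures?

57.90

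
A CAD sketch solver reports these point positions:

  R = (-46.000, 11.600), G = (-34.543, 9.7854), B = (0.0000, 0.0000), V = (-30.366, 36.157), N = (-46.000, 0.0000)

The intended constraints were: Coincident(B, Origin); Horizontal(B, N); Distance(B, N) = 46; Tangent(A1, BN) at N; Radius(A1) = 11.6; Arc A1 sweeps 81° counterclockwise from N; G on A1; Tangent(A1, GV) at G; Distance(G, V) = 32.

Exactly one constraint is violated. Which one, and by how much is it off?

Distance(G, V) = 32 — off by 5.30.

B = (0.00, 0.00) ✓; B.y = 0.00, N.y = 0.00 ✓; |BN| = 46.00 ✓; ∠(RN, NB) = 90.00° ✓; |RN| = 11.60 ✓; bearing(R→G) − bearing(R→N) = 81.00° ✓; |RG| = 11.60 ✓; ∠(RG, GV) = 90.00° ✓; |GV| = 26.70 ✗.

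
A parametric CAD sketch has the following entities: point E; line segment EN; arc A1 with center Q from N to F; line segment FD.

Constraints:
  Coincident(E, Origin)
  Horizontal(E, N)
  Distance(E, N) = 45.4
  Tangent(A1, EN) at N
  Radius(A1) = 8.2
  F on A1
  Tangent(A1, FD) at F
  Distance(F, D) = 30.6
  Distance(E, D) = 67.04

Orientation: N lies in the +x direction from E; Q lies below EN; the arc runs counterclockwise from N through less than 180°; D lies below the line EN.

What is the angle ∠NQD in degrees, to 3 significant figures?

162°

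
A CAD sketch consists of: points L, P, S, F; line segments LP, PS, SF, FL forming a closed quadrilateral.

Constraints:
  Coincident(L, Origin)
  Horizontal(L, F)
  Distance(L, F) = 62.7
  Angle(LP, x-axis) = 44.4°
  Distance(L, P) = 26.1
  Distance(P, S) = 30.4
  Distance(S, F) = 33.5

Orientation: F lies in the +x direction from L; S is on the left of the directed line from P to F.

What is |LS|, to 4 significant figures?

55.41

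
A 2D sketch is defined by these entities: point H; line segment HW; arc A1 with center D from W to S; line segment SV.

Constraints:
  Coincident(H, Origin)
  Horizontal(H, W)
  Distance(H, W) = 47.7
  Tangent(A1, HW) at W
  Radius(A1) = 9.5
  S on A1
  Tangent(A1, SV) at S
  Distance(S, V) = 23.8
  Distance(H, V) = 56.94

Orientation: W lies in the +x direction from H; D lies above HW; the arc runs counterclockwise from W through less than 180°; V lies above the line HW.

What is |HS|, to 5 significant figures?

57.801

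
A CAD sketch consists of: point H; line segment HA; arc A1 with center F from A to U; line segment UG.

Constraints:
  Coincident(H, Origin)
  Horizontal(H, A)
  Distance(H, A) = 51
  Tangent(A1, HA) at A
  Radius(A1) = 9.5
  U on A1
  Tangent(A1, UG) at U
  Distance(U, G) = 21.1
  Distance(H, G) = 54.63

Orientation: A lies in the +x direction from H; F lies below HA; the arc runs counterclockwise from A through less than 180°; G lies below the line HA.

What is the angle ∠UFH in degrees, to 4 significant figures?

18.45°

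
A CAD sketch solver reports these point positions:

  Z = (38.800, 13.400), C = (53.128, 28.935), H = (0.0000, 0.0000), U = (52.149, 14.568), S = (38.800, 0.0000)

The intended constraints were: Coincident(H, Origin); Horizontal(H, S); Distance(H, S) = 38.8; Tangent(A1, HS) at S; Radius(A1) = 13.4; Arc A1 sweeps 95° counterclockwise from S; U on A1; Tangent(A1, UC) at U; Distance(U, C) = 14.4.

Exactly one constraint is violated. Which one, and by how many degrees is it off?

Tangent(A1, UC) at U — off by 8.90°.

H = (0.00, 0.00) ✓; H.y = 0.00, S.y = 0.00 ✓; |HS| = 38.80 ✓; ∠(ZS, SH) = 90.00° ✓; |ZS| = 13.40 ✓; bearing(Z→U) − bearing(Z→S) = 95.00° ✓; |ZU| = 13.40 ✓; ∠(ZU, UC) = 98.90° ✗; |UC| = 14.40 ✓.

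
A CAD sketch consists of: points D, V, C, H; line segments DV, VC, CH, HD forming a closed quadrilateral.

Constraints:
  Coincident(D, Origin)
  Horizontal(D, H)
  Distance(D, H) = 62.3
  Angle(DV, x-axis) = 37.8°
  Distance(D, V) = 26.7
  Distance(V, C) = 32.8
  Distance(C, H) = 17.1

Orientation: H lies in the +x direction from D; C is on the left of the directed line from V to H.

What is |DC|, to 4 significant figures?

55.88

Checks: D = (0.00, 0.00) ✓; |VC| = 32.80 ✓; |CH| = 17.10 ✓.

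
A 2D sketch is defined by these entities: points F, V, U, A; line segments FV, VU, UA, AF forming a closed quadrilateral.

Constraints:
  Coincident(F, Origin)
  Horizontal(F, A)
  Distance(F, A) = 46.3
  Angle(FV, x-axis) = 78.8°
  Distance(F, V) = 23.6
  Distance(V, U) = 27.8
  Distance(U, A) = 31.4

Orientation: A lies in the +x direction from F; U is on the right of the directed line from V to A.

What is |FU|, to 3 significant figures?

15.2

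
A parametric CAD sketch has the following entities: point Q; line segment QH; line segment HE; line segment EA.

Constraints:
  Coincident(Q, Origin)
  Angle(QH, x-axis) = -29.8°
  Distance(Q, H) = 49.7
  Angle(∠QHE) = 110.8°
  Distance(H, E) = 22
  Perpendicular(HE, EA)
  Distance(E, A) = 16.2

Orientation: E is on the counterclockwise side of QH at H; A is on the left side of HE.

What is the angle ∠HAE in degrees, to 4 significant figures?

53.63°

Q is at the origin; QH runs at -29.8° with length 49.7, so H = 49.7·(cos -29.8°, sin -29.8°) = (43.13, -24.70). ∠QHE = 110.8°, so HE runs at -29.8° + (180° − 110.8°) = 39.40° from the x-axis; with |HE| = 22.0, E = H + 22.0·(cos 39.40°, sin 39.40°) = (60.13, -10.74). The perpendicularity gives EA at right angles to HE; with |EA| = 16.2 on the left of HE, A = E + 16.2·(-0.6347, 0.7727) = (49.85, 1.783). Then cos ∠HAE = AH·AE / (|AH||AE|), giving 53.63°.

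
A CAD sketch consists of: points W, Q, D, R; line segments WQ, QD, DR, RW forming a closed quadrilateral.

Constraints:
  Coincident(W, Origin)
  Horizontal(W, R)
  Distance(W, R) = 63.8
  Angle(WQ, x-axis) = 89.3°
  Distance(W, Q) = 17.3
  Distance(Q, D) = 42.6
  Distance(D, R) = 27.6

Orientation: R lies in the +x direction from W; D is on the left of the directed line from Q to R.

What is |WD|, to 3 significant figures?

46.4

Checks: |WR| = 63.80 ✓; |WQ| = 17.30 ✓; |QD| = 42.60 ✓; |DR| = 27.60 ✓.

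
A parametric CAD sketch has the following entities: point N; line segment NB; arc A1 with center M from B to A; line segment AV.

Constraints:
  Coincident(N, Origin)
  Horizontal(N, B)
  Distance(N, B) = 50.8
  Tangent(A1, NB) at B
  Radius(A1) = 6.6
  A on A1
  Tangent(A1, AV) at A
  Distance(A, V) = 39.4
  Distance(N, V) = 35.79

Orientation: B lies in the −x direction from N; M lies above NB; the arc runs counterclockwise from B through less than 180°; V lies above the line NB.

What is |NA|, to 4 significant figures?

46.08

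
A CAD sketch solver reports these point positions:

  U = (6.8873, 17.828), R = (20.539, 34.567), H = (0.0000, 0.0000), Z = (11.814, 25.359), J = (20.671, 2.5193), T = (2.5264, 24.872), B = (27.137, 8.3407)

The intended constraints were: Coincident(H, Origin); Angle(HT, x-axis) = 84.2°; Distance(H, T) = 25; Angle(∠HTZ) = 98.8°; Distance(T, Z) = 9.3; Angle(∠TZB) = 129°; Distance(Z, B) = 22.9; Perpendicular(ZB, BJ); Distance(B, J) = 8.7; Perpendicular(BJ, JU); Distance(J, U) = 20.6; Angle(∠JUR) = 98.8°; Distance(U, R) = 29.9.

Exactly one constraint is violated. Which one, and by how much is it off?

Distance(U, R) = 29.9 — off by 8.30.

H = (0.00, 0.00) ✓; HT at 84.20° ✓; |HT| = 25.00 ✓; ∠HTZ = 98.80° ✓; |TZ| = 9.300 ✓; ∠TZB = 129.0° ✓; |ZB| = 22.90 ✓; ∠(ZB, BJ) = 90.00° ✓; |BJ| = 8.700 ✓; ∠(BJ, JU) = 90.00° ✓; |JU| = 20.60 ✓; ∠JUR = 98.80° ✓; |UR| = 21.60 ✗.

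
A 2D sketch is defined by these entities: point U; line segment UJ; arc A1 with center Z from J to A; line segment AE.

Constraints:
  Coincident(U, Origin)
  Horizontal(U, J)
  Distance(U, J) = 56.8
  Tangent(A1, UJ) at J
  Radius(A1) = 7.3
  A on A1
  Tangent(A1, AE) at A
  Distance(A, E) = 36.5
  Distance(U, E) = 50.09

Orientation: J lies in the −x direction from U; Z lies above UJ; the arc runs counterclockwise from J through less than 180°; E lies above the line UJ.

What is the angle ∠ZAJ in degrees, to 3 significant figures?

58.2°

Checks: ∠(ZJ, JU) = 90.00° ✓; |ZJ| = 7.300 ✓; |ZA| = 7.300 ✓; ∠(ZA, AE) = 90.00° ✓; |AE| = 36.50 ✓; |UE| = 50.09 ✓.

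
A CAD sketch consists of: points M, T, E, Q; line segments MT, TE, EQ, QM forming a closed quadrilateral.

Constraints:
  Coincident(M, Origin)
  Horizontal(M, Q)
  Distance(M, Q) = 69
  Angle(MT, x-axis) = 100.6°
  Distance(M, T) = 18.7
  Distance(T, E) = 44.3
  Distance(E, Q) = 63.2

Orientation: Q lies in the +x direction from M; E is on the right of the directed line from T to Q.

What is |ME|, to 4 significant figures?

25.88

Checks: |TE| = 44.30 ✓; |EQ| = 63.20 ✓.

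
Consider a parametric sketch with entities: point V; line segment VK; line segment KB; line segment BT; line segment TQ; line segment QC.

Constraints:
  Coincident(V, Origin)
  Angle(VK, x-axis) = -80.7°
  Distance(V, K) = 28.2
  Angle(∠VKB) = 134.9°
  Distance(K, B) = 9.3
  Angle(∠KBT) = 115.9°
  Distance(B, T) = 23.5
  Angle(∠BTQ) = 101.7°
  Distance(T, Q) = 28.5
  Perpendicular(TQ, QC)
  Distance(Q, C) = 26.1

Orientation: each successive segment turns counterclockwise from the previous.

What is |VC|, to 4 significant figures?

2.334

V is at the origin; VK runs at -80.7° with length 28.2, so K = (4.557, -27.83). ∠VKB = 134.9° gives KB at -35.60° from the x-axis; with |KB| = 9.3, B = (12.12, -33.24). ∠KBT = 115.9° gives BT at 28.50° from the x-axis; with |BT| = 23.5, T = (32.77, -22.03). ∠BTQ = 101.7° gives TQ at 106.8° from the x-axis; with |TQ| = 28.5, Q = (24.53, 5.254). TQ ⟂ QC, so QC runs at -163.2°; with |QC| = 26.1, C = (-0.4522, -2.290). Then |VC| = |C − V| = 2.334.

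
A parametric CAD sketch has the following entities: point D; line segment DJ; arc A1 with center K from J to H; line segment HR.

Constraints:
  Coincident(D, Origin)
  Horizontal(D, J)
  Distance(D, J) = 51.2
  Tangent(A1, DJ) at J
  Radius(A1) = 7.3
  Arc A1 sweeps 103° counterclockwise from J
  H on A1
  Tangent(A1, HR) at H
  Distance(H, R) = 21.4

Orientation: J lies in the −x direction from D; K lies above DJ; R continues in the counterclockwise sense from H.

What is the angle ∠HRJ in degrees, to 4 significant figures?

17.41°

On A1, J sits at bearing -90° from K; a 103° counterclockwise sweep puts H at bearing 13°, so H = K + 7.3·(cos 13°, sin 13°) = (-44.09, 8.942). Since A1 is tangent to HR there, KH ⟂ HR, so HR runs along (−sin 13°, cos 13°); with |HR| = 21.4, R = (-48.90, 29.79). Then cos ∠HRJ = RH·RJ / (|RH||RJ|), giving 17.41°.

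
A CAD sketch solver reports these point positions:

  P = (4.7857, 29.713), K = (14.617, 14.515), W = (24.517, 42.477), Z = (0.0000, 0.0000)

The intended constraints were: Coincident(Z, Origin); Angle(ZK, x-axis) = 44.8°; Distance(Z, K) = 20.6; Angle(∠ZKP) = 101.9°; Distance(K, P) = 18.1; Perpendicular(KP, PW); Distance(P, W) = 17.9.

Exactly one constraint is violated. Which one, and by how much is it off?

Distance(P, W) = 17.9 — off by 5.60.

Z = (0.00, 0.00) ✓; ZK at 44.80° ✓; |ZK| = 20.60 ✓; ∠ZKP = 101.9° ✓; |KP| = 18.10 ✓; ∠(KP, PW) = 90.00° ✓; |PW| = 23.50 ✗.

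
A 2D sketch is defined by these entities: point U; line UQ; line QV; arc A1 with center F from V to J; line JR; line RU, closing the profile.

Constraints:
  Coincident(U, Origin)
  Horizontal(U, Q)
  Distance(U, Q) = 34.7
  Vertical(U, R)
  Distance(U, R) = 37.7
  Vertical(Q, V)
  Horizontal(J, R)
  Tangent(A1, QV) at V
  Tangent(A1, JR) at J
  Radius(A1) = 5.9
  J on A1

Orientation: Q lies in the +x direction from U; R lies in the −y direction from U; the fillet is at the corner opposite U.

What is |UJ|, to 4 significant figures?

47.44

The virtual corner opposite U is at (34.70, -37.70). Since A1 is tangent to QV there, FV ⟂ QV and since A1 is tangent to JR there, FJ ⟂ JR, with radius 5.9, so the center F sits 5.9 in from both sides at F = (28.80, -31.80). That places the tangent points at V = (34.70, -31.80) on QV and J = (28.80, -37.70) on JR. Then |UJ| = |J − U| = 47.44.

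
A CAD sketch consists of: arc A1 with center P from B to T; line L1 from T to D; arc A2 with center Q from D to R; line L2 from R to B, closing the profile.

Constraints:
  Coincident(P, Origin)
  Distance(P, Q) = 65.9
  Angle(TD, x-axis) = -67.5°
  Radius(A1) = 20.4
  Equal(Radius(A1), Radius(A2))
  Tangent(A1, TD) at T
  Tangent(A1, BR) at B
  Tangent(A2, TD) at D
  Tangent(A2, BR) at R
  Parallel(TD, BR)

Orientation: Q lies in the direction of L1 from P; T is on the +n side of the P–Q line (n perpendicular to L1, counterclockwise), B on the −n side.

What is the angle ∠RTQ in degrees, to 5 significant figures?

14.562°

The slot axis is L1's direction at -67.5°, so u = (cos -67.5°, sin -67.5°) = (0.38268, -0.92388) and n = (−sin -67.5°, cos -67.5°) = (0.92388, 0.38268). P is at the origin and Q lies 65.9 along u from P, so Q = 65.9·u = (25.219, -60.884). Tangency of A1 to both parallel lines with radius 20.4 puts T and B at P ± 20.4·n: T = (18.847, 7.8067), B = (-18.847, -7.8067). Equal radii place D and R the same way about Q: D = Q + 20.4·n = (44.066, -53.077), R = Q − 20.4·n = (6.3717, -68.690). Then cos ∠RTQ = TR·TQ / (|TR||TQ|), giving 14.562°.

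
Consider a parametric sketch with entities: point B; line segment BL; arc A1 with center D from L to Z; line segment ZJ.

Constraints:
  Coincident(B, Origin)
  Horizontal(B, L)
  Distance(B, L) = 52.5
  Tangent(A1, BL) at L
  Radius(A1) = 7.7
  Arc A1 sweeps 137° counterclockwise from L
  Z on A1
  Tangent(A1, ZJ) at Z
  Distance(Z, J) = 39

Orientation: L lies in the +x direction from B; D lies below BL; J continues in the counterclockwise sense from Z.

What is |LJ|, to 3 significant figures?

46.2

B is at the origin; BL is horizontal with |BL| = 52.5 and L on the +x side, so L = (52.5, 0.00). The tangent condition forces DL to be normal to BL, so D = L + (0, -7.7) = (52.5, -7.70). On A1, L sits at bearing 90° from D; a 137° counterclockwise sweep puts Z at bearing 227°, so Z = D + 7.7·(cos 227°, sin 227°) = (47.2, -13.3). Tangency of A1 to ZJ means the radius DZ is perpendicular to ZJ, so ZJ runs along (−sin 227°, cos 227°); with |ZJ| = 39.0, J = (75.8, -39.9). Then |LJ| = |J − L| = 46.2.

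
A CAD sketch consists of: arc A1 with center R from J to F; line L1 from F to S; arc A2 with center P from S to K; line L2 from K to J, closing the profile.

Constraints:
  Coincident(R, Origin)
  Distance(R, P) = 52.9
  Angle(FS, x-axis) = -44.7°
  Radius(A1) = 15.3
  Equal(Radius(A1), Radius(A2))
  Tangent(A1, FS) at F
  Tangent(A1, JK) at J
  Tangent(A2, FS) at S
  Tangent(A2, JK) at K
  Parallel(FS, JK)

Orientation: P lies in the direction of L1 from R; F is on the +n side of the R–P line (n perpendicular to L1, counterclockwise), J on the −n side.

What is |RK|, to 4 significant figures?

55.07

The slot axis is L1's direction at -44.7°, so u = (cos -44.7°, sin -44.7°) = (0.7108, -0.7034) and n = (−sin -44.7°, cos -44.7°) = (0.7034, 0.7108). R is at the origin and P lies 52.9 along u from R, so P = 52.9·u = (37.60, -37.21). Tangency of A1 to both parallel lines with radius 15.3 puts F and J at R ± 15.3·n: F = (10.76, 10.88), J = (-10.76, -10.88). Equal radii place S and K the same way about P: S = P + 15.3·n = (48.36, -26.33), K = P − 15.3·n = (26.84, -48.08). Then |RK| = |K − R| = 55.07.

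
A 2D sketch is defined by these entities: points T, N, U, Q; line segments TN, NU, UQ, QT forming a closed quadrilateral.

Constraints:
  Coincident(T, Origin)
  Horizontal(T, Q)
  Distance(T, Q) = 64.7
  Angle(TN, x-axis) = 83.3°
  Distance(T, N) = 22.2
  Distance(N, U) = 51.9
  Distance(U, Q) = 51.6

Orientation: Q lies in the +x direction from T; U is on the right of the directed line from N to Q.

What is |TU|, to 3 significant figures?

33.6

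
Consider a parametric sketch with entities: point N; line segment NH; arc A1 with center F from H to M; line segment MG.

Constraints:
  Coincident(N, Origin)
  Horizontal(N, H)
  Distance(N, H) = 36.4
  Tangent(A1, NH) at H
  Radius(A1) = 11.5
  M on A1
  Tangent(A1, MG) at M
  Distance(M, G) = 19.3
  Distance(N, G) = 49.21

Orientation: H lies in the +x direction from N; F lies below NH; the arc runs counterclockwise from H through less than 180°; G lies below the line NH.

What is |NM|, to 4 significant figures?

31.36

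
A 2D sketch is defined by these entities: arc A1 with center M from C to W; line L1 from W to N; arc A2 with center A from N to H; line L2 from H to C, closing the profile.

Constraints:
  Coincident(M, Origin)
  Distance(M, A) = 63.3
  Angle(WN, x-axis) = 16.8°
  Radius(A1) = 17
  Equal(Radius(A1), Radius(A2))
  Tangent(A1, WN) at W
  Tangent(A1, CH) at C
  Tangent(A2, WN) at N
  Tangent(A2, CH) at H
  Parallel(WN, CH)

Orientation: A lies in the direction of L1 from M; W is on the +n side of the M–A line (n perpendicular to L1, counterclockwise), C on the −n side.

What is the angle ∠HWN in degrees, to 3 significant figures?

28.2°

The slot axis is L1's direction at 16.8°, so u = (cos 16.8°, sin 16.8°) = (0.957, 0.289) and n = (−sin 16.8°, cos 16.8°) = (-0.289, 0.957). M is at the origin and A lies 63.3 along u from M, so A = 63.3·u = (60.6, 18.3). Tangency of A1 to both parallel lines with radius 17.0 puts W and C at M ± 17.0·n: W = (-4.91, 16.3), C = (4.91, -16.3). Equal radii place N and H the same way about A: N = A + 17.0·n = (55.7, 34.6), H = A − 17.0·n = (65.5, 2.02). Then cos ∠HWN = WH·WN / (|WH||WN|), giving 28.2°.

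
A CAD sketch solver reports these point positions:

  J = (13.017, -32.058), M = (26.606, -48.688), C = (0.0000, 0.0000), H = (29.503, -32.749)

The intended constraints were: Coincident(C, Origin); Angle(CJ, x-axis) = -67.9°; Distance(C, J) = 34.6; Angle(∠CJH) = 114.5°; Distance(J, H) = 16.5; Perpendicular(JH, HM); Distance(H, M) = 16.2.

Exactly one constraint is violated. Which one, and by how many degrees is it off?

Perpendicular(JH, HM) — off by 7.90°.

C = (0.00, 0.00) ✓; CJ at -67.90° ✓; |CJ| = 34.60 ✓; ∠CJH = 114.5° ✓; |JH| = 16.50 ✓; ∠(JH, HM) = 97.90° ✗; |HM| = 16.20 ✓.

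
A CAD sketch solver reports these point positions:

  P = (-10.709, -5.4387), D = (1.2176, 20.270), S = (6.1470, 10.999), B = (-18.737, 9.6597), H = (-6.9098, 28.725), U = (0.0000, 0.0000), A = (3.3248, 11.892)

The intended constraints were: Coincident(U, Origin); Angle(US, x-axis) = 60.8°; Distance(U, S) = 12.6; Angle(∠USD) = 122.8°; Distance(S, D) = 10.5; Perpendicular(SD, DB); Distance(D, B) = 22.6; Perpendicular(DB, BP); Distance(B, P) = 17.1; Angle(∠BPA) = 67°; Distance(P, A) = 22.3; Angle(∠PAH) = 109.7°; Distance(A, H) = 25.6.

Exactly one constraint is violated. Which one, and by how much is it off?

Distance(A, H) = 25.6 — off by 5.90.

U = (0.00, 0.00) ✓; US at 60.80° ✓; |US| = 12.60 ✓; ∠USD = 122.8° ✓; |SD| = 10.50 ✓; ∠(SD, DB) = 90.00° ✓; |DB| = 22.60 ✓; ∠(DB, BP) = 90.00° ✓; |BP| = 17.10 ✓; ∠BPA = 67.00° ✓; |PA| = 22.30 ✓; ∠PAH = 109.7° ✓; |AH| = 19.70 ✗.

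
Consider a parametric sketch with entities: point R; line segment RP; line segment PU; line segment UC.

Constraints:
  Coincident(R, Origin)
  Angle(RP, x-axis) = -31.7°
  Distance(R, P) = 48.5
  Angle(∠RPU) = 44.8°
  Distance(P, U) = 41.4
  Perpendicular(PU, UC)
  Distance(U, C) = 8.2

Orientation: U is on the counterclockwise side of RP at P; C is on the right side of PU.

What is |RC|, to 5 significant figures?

42.947

∠RPU = 44.8°, so PU runs at -31.7° + (180° − 44.8°) = 103.50° from the x-axis; with |PU| = 41.4, U = P + 41.4·(cos 103.50°, sin 103.50°) = (31.600, 14.771). PU ⟂ UC; with |UC| = 8.2 on the right of PU, C = U + 8.2·(0.97237, 0.23345) = (39.573, 16.685). Then |RC| = |C − R| = 42.947.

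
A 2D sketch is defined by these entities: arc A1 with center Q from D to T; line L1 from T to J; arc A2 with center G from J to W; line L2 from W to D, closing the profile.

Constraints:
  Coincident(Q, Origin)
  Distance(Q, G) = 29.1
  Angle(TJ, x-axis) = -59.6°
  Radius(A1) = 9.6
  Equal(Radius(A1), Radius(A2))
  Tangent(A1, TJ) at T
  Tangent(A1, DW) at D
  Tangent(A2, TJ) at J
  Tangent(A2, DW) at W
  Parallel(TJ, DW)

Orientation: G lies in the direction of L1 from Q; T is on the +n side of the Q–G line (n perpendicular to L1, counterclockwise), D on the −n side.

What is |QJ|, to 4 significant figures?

30.64

Tangency of A1 to both parallel lines with radius 9.6 puts T and D at Q ± 9.6·n: T = (8.280, 4.858), D = (-8.280, -4.858). Equal radii place J and W the same way about G: J = G + 9.6·n = (23.01, -20.24), W = G − 9.6·n = (6.445, -29.96). Then |QJ| = |J − Q| = 30.64.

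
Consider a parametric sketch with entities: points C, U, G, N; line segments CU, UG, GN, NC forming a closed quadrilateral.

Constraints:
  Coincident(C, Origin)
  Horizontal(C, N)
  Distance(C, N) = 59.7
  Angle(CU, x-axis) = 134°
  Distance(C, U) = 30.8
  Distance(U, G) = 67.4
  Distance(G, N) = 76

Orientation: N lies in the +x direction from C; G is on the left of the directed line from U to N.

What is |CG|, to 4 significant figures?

73.97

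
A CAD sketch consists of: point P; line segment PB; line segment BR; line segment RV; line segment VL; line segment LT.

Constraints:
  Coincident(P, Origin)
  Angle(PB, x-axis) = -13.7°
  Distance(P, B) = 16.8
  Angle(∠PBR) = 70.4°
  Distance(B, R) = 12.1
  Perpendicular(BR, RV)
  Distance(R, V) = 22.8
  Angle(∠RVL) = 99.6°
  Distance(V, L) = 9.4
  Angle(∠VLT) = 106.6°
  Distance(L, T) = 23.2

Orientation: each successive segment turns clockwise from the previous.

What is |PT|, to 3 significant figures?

17.9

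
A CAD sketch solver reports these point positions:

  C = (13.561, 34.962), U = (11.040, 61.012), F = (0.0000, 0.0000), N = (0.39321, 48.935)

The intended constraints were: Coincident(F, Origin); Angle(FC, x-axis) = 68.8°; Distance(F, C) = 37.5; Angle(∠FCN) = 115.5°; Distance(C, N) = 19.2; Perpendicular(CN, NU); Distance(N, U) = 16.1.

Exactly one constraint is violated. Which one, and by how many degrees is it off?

Perpendicular(CN, NU) — off by 5.30°.

F = (0.00, 0.00) ✓; FC at 68.80° ✓; |FC| = 37.50 ✓; ∠FCN = 115.5° ✓; |CN| = 19.20 ✓; ∠(CN, NU) = 84.70° ✗; |NU| = 16.10 ✓.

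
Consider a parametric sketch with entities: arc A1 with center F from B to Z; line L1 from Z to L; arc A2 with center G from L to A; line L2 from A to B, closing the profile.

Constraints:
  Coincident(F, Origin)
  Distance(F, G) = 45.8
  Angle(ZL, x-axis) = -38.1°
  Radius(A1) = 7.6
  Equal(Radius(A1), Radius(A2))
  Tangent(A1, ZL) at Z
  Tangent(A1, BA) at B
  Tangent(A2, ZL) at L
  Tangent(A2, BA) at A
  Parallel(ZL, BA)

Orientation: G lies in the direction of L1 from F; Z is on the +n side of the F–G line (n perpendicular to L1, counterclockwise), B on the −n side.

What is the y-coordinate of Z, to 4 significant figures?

5.981

The slot axis is L1's direction at -38.1°, so u = (cos -38.1°, sin -38.1°) = (0.7869, -0.6170) and n = (−sin -38.1°, cos -38.1°) = (0.6170, 0.7869). F is at the origin and G lies 45.8 along u from F, so G = 45.8·u = (36.04, -28.26). Tangency of A1 to both parallel lines with radius 7.6 puts Z and B at F ± 7.6·n: Z = (4.689, 5.981), B = (-4.689, -5.981). So Z.y = 5.981.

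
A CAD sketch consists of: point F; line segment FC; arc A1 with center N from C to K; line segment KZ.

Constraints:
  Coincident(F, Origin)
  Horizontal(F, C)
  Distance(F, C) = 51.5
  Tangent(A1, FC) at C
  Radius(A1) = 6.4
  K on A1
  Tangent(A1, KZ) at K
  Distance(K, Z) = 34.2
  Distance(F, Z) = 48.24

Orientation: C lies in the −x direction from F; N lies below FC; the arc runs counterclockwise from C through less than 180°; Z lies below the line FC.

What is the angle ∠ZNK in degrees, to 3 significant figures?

79.4°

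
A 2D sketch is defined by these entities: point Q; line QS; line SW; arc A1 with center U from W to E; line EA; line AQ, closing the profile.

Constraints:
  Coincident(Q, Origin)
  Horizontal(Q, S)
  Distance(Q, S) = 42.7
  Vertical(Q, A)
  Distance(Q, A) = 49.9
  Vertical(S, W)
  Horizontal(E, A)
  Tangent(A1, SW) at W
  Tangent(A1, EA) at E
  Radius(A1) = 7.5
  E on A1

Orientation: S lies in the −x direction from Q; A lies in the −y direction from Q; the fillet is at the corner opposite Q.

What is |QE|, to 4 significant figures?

61.07

Q is at the origin; QS is horizontal with |QS| = 42.7 and S on the −x side, so S = (-42.70, 0.000). QA is vertical with |QA| = 49.9 and A on the −y side, so A = (0.000, -49.90). The virtual corner opposite Q is at (-42.70, -49.90). A1 meets SW tangentially, so UW is at right angles to SW and the tangent condition forces UE to be normal to EA, with radius 7.5, so the center U sits 7.5 in from both sides at U = (-35.20, -42.40). That places the tangent points at W = (-42.70, -42.40) on SW and E = (-35.20, -49.90) on EA. Then |QE| = |E − Q| = 61.07.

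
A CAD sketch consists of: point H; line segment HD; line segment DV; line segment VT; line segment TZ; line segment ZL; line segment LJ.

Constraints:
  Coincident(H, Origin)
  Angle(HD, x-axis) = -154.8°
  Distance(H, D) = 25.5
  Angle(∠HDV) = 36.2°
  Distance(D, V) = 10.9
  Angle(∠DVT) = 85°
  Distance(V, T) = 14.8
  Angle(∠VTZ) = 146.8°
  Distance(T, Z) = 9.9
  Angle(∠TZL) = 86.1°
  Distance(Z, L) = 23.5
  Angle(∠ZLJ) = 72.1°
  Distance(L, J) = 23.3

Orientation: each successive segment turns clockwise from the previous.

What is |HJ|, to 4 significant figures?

24.57

∠TZL = 86.1° gives ZL at -160.7° from the x-axis; with |ZL| = 23.5, L = (-23.81, -26.34). ∠ZLJ = 72.1° gives LJ at 91.40° from the x-axis; with |LJ| = 23.3, J = (-24.38, -3.051). Then |HJ| = |J − H| = 24.57.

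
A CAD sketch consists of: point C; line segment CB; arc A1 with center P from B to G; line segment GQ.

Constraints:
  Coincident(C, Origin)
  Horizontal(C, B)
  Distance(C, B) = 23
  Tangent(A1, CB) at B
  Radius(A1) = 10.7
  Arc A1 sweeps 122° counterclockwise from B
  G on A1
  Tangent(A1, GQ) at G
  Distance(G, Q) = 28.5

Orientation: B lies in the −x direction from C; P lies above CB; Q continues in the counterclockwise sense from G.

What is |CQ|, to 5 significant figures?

49.861

On A1, B sits at bearing -90° from P; a 122° counterclockwise sweep puts G at bearing 32°, so G = P + 10.7·(cos 32°, sin 32°) = (-13.926, 16.370). A1 meets GQ tangentially, so PG is at right angles to GQ, so GQ runs along (−sin 32°, cos 32°); with |GQ| = 28.5, Q = (-29.029, 40.540). Then |CQ| = |Q − C| = 49.861.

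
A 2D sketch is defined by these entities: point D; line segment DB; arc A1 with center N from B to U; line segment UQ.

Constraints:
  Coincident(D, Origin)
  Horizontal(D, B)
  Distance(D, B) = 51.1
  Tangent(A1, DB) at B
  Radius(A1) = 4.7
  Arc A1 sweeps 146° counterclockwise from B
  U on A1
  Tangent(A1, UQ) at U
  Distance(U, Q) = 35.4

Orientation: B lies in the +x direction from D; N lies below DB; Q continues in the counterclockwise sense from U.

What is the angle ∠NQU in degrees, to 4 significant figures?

7.563°

D is at the origin; D and B share the same y with |DB| = 51.1 and B on the +x side, so B = (51.10, 0.000). The tangent condition forces NB to be normal to DB, so N = B + (0, -4.7) = (51.10, -4.700). On A1, B sits at bearing 90° from N; a 146° counterclockwise sweep puts U at bearing 236°, so U = N + 4.7·(cos 236°, sin 236°) = (48.47, -8.596). Since A1 is tangent to UQ there, NU ⟂ UQ, so UQ runs along (−sin 236°, cos 236°); with |UQ| = 35.4, Q = (77.82, -28.39). Then cos ∠NQU = QN·QU / (|QN||QU|), giving 7.563°.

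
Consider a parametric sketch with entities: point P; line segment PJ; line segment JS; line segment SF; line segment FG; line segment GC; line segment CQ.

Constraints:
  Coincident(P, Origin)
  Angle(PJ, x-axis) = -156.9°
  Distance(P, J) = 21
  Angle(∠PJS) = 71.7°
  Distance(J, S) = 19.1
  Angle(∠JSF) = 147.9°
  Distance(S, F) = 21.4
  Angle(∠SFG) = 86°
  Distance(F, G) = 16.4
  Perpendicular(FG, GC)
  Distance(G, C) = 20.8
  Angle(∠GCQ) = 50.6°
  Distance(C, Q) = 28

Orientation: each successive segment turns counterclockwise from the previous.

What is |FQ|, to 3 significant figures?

6.05

P is at the origin; PJ runs at -156.9° with length 21.0, so J = (-19.3, -8.24). ∠PJS = 71.7° gives JS at -48.6° from the x-axis; with |JS| = 19.1, S = (-6.69, -22.6). ∠JSF = 147.9° gives SF at -16.5° from the x-axis; with |SF| = 21.4, F = (13.8, -28.6). ∠SFG = 86.0° gives FG at 77.5° from the x-axis; with |FG| = 16.4, G = (17.4, -12.6). FG ⟂ GC, so GC runs at 168°; with |GC| = 20.8, C = (-2.92, -8.13). ∠GCQ = 50.6° gives CQ at -63.1° from the x-axis; with |CQ| = 28.0, Q = (9.74, -33.1). Then |FQ| = |Q − F| = 6.05.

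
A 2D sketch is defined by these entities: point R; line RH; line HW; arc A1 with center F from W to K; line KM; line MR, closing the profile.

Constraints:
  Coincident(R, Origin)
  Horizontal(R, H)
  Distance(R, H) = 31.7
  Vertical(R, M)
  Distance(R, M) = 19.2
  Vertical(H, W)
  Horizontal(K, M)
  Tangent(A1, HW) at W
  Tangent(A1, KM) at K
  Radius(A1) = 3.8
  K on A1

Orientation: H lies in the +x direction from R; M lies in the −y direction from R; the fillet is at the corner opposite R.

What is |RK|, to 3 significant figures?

33.9

The virtual corner opposite R is at (31.7, -19.2). A1 meets HW tangentially, so FW is at right angles to HW and tangency of A1 to KM means the radius FK is perpendicular to KM, with radius 3.8, so the center F sits 3.8 in from both sides at F = (27.9, -15.4). That places the tangent points at W = (31.7, -15.4) on HW and K = (27.9, -19.2) on KM. Then |RK| = |K − R| = 33.9.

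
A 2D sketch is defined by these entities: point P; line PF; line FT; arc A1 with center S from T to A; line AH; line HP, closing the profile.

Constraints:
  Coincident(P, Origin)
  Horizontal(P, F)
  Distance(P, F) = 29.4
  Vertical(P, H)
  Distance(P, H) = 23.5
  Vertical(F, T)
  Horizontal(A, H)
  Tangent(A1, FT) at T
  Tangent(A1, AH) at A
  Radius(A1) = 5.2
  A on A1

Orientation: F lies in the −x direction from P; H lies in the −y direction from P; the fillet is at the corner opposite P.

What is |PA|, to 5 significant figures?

33.733

P is at the origin; P and F share the same y with |PF| = 29.4 and F on the −x side, so F = (-29.400, 0.0000). P and H share the same x with |PH| = 23.5 and H on the −y side, so H = (0.0000, -23.500). The virtual corner opposite P is at (-29.400, -23.500). The tangent condition forces ST to be normal to FT and the tangent condition forces SA to be normal to AH, with radius 5.2, so the center S sits 5.2 in from both sides at S = (-24.200, -18.300). That places the tangent points at T = (-29.400, -18.300) on FT and A = (-24.200, -23.500) on AH. Then |PA| = |A − P| = 33.733.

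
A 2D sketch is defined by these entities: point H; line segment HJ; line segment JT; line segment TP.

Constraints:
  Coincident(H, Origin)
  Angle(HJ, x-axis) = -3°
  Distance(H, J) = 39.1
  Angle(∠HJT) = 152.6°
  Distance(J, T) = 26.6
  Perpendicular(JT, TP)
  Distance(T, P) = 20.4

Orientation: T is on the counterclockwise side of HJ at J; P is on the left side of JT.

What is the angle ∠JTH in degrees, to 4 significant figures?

16.36°

H is at the origin; HJ runs at -3.0° with length 39.1, so J = 39.1·(cos -3.0°, sin -3.0°) = (39.05, -2.046). ∠HJT = 152.6°, so JT runs at -3.0° + (180° − 152.6°) = 24.40° from the x-axis; with |JT| = 26.6, T = J + 26.6·(cos 24.40°, sin 24.40°) = (63.27, 8.942). Then cos ∠JTH = TJ·TH / (|TJ||TH|), giving 16.36°.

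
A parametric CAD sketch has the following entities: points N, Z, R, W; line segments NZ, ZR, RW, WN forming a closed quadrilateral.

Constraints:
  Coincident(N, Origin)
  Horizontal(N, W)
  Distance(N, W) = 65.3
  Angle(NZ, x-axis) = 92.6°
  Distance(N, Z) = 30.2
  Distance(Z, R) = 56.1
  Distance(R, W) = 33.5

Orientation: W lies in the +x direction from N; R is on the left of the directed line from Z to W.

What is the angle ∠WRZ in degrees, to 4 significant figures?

106.8°

N is at the origin; N and W share the same y with |NW| = 65.3 and W in +x, so W = (65.3, 0). NZ runs at 92.6° with |NZ| = 30.2, so Z = (-1.370, 30.17). R is determined by |ZR| = 56.1 and |RW| = 33.5 together: it lies at the intersection of circle(Z, 56.1) and circle(W, 33.5). With |ZW| = 73.18, the foot of the radical line on ZW is 50.42 from Z and the perpendicular offset is √(56.1² − 50.42²) = 24.59. Taking the left-of-ZW solution: R = (54.71, 31.78).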